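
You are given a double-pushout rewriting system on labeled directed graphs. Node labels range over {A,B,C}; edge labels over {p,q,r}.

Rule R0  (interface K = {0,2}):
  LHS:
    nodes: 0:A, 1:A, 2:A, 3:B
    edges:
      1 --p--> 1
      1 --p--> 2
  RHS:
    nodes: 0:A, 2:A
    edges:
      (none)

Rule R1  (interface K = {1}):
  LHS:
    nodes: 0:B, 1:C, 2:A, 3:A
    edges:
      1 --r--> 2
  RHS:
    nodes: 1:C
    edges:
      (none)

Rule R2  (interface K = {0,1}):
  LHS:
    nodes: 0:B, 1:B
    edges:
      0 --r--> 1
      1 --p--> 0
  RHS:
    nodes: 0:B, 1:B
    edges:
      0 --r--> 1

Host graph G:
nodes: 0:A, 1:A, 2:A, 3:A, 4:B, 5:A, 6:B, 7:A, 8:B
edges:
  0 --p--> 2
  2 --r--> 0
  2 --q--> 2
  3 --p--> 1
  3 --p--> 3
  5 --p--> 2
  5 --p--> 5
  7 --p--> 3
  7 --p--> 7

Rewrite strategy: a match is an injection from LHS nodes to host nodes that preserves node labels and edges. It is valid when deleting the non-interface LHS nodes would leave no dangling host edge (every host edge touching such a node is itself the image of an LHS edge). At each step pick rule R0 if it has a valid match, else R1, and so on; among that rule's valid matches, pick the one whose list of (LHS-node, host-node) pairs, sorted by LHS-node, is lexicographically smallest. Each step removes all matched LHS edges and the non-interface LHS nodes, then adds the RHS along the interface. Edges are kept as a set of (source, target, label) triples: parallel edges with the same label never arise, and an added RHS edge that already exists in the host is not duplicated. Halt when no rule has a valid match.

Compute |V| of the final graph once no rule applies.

initial: |V|=9 |E|=9  E = 0-p->2 2-r->0 2-q->2 3-p->1 3-p->3 5-p->2 5-p->5 7-p->3 7-p->7
step 1: apply R0 at {0↦0, 1↦5, 2↦2, 3↦4}  → |V|=7 |E|=7  E = 0-p->2 2-r->0 2-q->2 3-p->1 3-p->3 7-p->3 7-p->7
step 2: apply R0 at {0↦0, 1↦7, 2↦3, 3↦6}  → |V|=5 |E|=5  E = 0-p->2 2-r->0 2-q->2 3-p->1 3-p->3
step 3: apply R0 at {0↦0, 1↦3, 2↦1, 3↦8}  → |V|=3 |E|=3  E = 0-p->2 2-r->0 2-q->2
final graph: no rule applies after step 3
NF nodes: {0:A, 1:A, 2:A}

Answer: 3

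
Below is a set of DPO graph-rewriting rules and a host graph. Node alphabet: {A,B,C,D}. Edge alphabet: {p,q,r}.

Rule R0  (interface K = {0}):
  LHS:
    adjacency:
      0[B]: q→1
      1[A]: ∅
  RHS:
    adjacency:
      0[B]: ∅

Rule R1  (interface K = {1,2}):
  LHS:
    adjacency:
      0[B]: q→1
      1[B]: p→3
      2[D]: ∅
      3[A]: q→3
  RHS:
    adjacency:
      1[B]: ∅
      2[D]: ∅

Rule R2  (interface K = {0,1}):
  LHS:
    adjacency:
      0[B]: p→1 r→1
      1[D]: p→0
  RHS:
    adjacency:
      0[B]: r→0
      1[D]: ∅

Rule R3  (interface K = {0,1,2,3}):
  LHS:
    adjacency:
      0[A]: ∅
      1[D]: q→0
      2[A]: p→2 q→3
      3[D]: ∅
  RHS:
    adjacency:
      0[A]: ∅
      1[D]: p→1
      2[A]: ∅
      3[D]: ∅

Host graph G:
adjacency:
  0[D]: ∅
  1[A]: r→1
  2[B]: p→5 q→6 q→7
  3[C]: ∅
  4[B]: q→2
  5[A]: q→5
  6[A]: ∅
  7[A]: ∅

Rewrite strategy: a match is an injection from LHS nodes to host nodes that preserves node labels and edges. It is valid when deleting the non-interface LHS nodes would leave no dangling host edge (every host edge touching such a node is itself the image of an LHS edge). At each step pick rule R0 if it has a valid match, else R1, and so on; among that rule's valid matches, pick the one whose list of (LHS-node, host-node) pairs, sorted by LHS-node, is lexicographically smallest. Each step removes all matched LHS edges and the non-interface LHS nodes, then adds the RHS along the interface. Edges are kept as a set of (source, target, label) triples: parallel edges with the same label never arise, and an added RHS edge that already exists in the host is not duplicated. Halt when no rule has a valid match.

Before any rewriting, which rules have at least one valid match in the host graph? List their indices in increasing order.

R0: 2 valid matches — {0↦2, 1↦6}, {0↦2, 1↦7}
R1: 1 valid match — {0↦4, 1↦2, 2↦0, 3↦5}
R2: no valid match — LHS pattern not found
R3: no valid match — LHS pattern not found

Answer: [R0,R1]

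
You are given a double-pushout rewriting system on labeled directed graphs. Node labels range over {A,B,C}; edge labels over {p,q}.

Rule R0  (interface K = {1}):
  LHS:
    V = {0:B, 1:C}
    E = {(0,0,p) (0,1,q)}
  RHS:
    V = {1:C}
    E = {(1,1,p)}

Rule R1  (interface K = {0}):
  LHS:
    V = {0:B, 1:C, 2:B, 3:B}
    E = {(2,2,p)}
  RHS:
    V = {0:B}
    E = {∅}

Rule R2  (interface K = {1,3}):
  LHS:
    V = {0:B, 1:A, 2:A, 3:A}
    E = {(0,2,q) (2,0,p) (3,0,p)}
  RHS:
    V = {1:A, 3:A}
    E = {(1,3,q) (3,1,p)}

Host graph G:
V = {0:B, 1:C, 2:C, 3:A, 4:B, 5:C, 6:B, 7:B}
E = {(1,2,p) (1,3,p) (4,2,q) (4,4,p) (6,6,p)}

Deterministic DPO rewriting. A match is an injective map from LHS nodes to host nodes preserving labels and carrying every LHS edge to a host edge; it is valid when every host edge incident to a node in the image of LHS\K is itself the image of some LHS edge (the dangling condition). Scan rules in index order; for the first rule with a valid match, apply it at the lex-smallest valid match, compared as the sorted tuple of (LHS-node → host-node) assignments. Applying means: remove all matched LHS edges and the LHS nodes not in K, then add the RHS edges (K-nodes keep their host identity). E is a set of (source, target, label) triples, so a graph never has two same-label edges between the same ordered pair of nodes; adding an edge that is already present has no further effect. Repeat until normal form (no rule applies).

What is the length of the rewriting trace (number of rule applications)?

Answer: 2

Steps:
start.  V:8 E:5  edges: 1-p->2 1-p->3 4-q->2 4-p->4 6-p->6
1. fire R0 via {0↦4, 1↦2}  →  V:7 E:4  edges: 1-p->2 1-p->3 2-p->2 6-p->6
2. fire R1 via {0↦0, 1↦5, 2↦6, 3↦7}  →  V:4 E:3  edges: 1-p->2 1-p->3 2-p->2
halt: no rule applies after step 2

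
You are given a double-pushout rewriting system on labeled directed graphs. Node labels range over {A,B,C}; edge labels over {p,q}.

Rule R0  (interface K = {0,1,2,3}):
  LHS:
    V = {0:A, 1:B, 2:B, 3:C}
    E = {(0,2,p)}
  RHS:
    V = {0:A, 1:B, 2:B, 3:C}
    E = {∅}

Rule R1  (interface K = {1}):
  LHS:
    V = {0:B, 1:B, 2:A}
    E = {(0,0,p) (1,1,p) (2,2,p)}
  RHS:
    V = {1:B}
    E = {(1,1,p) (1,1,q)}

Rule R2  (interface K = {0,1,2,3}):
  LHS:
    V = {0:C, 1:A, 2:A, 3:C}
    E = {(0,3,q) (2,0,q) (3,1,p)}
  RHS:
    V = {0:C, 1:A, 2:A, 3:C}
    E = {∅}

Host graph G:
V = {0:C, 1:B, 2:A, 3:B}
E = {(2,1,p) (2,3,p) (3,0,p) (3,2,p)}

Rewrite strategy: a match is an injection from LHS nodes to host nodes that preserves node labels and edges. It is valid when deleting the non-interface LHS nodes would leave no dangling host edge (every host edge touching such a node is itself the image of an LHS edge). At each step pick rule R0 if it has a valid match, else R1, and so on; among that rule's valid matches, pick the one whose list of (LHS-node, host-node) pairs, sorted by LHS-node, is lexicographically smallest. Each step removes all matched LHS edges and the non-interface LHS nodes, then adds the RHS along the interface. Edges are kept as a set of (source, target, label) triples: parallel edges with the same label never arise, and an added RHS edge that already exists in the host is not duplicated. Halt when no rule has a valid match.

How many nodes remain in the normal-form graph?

[0] host  ⇒  4 nodes, 4 edges  {2-p->1 2-p->3 3-p->0 3-p->2}
[1] R0 @ {0↦2, 1↦1, 2↦3, 3↦0}  ⇒  4 nodes, 3 edges  {2-p->1 3-p->0 3-p->2}
[2] R0 @ {0↦2, 1↦3, 2↦1, 3↦0}  ⇒  4 nodes, 2 edges  {3-p->0 3-p->2}
normal form: no rule applies after step 2
NF nodes: {0:C, 1:B, 2:A, 3:B}

Answer: 4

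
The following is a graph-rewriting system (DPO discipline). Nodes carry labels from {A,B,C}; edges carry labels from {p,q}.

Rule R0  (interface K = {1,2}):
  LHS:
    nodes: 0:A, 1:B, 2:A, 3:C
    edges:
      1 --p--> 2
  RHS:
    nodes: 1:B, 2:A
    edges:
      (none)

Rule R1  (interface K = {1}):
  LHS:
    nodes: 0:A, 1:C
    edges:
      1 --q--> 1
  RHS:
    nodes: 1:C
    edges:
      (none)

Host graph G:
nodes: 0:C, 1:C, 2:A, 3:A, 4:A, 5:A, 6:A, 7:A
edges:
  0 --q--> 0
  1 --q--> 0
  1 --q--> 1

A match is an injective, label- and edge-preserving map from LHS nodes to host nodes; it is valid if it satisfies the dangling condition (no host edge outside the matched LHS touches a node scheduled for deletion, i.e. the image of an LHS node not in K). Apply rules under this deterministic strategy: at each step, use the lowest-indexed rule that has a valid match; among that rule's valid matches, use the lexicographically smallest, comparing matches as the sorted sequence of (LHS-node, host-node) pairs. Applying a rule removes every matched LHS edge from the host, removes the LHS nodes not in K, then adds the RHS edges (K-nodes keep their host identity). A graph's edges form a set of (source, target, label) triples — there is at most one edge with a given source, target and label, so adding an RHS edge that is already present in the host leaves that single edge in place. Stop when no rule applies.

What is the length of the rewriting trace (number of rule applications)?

Answer: 2

Steps:
start.  V:8 E:3  edges: 0-q->0 1-q->0 1-q->1
1. fire R1 via {0↦2, 1↦0}  →  V:7 E:2  edges: 1-q->0 1-q->1
2. fire R1 via {0↦3, 1↦1}  →  V:6 E:1  edges: 1-q->0
halt: no rule applies after step 2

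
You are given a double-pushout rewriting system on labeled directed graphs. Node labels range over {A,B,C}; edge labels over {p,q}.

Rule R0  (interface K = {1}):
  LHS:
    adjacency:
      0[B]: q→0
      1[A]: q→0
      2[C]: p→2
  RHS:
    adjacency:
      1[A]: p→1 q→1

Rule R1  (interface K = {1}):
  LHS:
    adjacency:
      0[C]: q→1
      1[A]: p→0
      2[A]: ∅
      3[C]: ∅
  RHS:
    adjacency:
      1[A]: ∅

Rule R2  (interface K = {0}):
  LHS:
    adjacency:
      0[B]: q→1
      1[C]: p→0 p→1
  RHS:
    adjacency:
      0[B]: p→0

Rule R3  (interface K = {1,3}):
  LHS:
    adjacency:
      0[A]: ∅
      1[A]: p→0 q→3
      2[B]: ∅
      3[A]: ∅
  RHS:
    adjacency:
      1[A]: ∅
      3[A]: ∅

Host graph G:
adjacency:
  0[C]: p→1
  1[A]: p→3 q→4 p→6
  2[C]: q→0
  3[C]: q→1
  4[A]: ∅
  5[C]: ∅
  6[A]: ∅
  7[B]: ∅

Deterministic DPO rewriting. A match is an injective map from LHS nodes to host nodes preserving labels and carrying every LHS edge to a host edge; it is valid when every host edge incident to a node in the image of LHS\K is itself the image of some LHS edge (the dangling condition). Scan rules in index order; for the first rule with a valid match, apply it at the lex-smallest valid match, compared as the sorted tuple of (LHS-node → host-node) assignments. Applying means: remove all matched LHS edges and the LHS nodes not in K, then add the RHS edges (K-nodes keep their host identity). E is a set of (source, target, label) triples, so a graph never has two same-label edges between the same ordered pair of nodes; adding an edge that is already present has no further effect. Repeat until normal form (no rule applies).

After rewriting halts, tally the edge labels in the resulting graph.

[0] host  ⇒  8 nodes, 6 edges  {0-p->1 1-p->3 1-q->4 1-p->6 2-q->0 3-q->1}
[1] R3 @ {0↦6, 1↦1, 2↦7, 3↦4}  ⇒  6 nodes, 4 edges  {0-p->1 1-p->3 2-q->0 3-q->1}
[2] R1 @ {0↦3, 1↦1, 2↦4, 3↦5}  ⇒  3 nodes, 2 edges  {0-p->1 2-q->0}
normal form: no rule applies after step 2
NF edges: [(0, 1, 'p'), (2, 0, 'q')]

Answer: p:1 q:1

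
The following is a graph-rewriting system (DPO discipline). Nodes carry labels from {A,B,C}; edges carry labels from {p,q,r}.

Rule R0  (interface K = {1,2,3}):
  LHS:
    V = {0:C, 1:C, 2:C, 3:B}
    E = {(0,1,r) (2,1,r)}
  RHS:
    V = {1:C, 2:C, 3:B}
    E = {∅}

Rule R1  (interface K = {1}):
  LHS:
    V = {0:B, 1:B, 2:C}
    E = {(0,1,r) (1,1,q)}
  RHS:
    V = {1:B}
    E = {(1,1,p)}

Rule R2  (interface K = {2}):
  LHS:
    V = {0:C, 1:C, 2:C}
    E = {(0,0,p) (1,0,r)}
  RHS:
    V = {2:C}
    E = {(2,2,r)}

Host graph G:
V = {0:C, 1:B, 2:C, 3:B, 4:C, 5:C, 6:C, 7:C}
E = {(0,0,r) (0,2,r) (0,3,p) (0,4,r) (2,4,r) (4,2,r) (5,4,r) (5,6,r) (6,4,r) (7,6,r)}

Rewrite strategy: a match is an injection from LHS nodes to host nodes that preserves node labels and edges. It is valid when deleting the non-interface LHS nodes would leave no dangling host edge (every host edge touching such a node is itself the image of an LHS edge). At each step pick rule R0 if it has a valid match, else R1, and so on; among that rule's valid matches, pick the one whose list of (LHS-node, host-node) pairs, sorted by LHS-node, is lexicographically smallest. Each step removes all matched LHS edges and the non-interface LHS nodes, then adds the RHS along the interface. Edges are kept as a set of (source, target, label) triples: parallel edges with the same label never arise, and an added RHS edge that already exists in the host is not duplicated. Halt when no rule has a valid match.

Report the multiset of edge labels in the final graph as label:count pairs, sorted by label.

initial: |V|=8 |E|=10  E = 0-r->0 0-r->2 0-p->3 0-r->4 2-r->4 4-r->2 5-r->4 5-r->6 6-r->4 7-r->6
step 1: apply R0 at {0↦7, 1↦6, 2↦5, 3↦1}  → |V|=7 |E|=8  E = 0-r->0 0-r->2 0-p->3 0-r->4 2-r->4 4-r->2 5-r->4 6-r->4
step 2: apply R0 at {0↦5, 1↦4, 2↦0, 3↦1}  → |V|=6 |E|=6  E = 0-r->0 0-r->2 0-p->3 2-r->4 4-r->2 6-r->4
step 3: apply R0 at {0↦6, 1↦4, 2↦2, 3↦1}  → |V|=5 |E|=4  E = 0-r->0 0-r->2 0-p->3 4-r->2
step 4: apply R0 at {0↦4, 1↦2, 2↦0, 3↦1}  → |V|=4 |E|=2  E = 0-r->0 0-p->3
halt: no rule applies after step 4
NF edges: [(0, 0, 'r'), (0, 3, 'p')]

Answer: p:1 r:1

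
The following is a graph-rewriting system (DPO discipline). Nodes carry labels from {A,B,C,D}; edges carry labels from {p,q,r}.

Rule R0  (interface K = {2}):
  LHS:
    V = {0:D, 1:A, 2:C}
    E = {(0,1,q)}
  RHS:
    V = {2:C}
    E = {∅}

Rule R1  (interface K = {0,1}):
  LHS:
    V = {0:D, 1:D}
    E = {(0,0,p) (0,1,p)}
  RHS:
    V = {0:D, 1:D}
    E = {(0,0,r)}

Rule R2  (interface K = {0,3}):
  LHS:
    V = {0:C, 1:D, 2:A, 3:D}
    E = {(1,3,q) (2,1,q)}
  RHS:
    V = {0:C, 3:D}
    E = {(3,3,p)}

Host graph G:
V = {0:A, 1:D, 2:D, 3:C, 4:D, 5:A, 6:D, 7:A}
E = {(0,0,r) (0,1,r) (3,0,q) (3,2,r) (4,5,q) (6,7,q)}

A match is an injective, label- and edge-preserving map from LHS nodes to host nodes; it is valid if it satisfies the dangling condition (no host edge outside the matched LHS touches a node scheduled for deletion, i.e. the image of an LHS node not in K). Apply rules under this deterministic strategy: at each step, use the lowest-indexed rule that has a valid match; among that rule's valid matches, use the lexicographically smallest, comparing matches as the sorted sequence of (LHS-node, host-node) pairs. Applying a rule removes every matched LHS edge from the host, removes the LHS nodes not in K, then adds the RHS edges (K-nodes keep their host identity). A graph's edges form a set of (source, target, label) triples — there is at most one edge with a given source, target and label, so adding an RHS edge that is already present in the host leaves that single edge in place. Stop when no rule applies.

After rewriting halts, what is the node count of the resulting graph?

start.  V:8 E:6  edges: 0-r->0 0-r->1 3-q->0 3-r->2 4-q->5 6-q->7
1. fire R0 via {0↦4, 1↦5, 2↦3}  →  V:6 E:5  edges: 0-r->0 0-r->1 3-q->0 3-r->2 6-q->7
2. fire R0 via {0↦6, 1↦7, 2↦3}  →  V:4 E:4  edges: 0-r->0 0-r->1 3-q->0 3-r->2
final graph: no rule applies after step 2
NF nodes: {0:A, 1:D, 2:D, 3:C}

Answer: 4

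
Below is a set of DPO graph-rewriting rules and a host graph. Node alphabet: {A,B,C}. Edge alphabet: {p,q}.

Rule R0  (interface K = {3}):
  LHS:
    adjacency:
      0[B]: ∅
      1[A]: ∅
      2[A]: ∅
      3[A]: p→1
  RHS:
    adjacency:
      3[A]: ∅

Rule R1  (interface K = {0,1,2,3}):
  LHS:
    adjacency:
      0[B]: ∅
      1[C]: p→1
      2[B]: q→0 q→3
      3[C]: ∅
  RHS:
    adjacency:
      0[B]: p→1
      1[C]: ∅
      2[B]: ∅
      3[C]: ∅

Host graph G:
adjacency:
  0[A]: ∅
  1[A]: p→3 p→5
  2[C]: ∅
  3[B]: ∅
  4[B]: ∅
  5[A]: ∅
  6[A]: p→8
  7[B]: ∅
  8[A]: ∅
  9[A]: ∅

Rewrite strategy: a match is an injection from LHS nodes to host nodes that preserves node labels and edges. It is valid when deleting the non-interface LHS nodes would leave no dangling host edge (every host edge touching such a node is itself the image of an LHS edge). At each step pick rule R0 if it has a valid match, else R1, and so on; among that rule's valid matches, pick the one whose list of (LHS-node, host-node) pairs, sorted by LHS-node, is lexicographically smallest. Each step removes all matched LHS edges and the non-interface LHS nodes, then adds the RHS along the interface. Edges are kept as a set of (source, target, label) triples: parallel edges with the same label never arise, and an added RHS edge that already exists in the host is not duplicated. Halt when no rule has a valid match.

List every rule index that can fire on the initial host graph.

Answer: [R0]

Rewrite trace:
R0: 8 valid matches — {0↦4, 1↦5, 2↦0, 3↦1}, {0↦4, 1↦5, 2↦9, 3↦1}, {0↦4, 1↦8, 2↦0, 3↦6} (+5 more)
R1: no valid match — LHS pattern not found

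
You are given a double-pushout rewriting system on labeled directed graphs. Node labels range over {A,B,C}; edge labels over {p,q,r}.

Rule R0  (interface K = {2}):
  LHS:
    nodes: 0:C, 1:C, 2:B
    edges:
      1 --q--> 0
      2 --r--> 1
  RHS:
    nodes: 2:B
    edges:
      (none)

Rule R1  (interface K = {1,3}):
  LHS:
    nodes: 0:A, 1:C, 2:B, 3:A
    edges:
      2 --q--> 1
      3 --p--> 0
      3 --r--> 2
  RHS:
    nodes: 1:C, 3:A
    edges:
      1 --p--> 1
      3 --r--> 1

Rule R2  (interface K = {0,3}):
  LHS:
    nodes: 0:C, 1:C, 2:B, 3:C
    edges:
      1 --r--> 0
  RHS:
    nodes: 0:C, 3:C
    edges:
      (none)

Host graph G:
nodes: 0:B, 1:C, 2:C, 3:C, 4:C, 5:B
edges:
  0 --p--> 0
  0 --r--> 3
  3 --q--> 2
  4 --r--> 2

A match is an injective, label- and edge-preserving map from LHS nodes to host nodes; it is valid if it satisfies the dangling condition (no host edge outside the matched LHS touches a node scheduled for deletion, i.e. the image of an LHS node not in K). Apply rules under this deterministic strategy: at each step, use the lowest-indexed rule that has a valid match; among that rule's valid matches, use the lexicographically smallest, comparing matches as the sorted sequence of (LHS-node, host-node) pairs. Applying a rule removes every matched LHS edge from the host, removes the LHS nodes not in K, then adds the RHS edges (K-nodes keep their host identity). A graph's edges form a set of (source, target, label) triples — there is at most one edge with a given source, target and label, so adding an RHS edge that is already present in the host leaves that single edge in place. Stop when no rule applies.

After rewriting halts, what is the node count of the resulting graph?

[0] host  ⇒  6 nodes, 4 edges  {0-p->0 0-r->3 3-q->2 4-r->2}
[1] R2 @ {0↦2, 1↦4, 2↦5, 3↦1}  ⇒  4 nodes, 3 edges  {0-p->0 0-r->3 3-q->2}
[2] R0 @ {0↦2, 1↦3, 2↦0}  ⇒  2 nodes, 1 edges  {0-p->0}
normal form: no rule applies after step 2
NF nodes: {0:B, 1:C}

Answer: 2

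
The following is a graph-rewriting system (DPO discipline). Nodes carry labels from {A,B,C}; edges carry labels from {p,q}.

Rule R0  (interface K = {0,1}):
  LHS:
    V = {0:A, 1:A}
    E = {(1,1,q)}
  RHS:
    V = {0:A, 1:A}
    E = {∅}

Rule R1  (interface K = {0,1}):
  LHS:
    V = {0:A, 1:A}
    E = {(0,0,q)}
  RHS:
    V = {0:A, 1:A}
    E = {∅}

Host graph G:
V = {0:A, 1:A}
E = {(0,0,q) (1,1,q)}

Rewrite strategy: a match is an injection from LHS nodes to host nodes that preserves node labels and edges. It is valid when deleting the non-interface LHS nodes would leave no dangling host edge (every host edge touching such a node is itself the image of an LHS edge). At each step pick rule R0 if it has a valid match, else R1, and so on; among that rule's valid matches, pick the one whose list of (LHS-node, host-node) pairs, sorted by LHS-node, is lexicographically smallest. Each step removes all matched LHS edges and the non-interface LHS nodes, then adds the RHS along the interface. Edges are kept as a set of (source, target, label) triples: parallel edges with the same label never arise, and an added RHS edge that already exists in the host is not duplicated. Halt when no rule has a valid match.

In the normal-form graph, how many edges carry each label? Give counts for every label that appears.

Answer: (no edges)

Derivation:
[0] host  ⇒  2 nodes, 2 edges  {0-q->0 1-q->1}
[1] R0 @ {0↦0, 1↦1}  ⇒  2 nodes, 1 edges  {0-q->0}
[2] R0 @ {0↦1, 1↦0}  ⇒  2 nodes, 0 edges  {∅}
final graph: no rule applies after step 2
NF edges: []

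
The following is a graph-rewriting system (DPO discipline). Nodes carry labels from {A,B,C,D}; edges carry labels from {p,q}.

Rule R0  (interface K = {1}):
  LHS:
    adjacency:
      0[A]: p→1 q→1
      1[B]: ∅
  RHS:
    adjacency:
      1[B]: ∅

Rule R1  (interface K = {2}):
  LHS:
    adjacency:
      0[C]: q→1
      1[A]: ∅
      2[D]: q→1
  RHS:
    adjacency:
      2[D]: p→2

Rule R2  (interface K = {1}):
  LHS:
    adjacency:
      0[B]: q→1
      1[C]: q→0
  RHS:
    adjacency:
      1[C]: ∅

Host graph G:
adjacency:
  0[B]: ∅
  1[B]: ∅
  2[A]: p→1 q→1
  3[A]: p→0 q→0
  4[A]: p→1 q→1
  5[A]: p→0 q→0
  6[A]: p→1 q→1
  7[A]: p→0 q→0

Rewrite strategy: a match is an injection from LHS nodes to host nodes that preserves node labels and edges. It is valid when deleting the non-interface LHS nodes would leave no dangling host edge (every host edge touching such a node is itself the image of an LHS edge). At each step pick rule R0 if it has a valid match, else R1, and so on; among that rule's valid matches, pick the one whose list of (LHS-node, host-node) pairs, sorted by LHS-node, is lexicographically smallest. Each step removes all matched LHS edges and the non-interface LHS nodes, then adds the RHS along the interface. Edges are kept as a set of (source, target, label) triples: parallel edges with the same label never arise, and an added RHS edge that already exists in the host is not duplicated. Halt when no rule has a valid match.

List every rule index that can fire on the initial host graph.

R0: 6 valid matches — {0↦2, 1↦1}, {0↦3, 1↦0}, {0↦4, 1↦1} (+3 more)
R1: no valid match — LHS pattern not found
R2: no valid match — LHS pattern not found

Answer: [R0]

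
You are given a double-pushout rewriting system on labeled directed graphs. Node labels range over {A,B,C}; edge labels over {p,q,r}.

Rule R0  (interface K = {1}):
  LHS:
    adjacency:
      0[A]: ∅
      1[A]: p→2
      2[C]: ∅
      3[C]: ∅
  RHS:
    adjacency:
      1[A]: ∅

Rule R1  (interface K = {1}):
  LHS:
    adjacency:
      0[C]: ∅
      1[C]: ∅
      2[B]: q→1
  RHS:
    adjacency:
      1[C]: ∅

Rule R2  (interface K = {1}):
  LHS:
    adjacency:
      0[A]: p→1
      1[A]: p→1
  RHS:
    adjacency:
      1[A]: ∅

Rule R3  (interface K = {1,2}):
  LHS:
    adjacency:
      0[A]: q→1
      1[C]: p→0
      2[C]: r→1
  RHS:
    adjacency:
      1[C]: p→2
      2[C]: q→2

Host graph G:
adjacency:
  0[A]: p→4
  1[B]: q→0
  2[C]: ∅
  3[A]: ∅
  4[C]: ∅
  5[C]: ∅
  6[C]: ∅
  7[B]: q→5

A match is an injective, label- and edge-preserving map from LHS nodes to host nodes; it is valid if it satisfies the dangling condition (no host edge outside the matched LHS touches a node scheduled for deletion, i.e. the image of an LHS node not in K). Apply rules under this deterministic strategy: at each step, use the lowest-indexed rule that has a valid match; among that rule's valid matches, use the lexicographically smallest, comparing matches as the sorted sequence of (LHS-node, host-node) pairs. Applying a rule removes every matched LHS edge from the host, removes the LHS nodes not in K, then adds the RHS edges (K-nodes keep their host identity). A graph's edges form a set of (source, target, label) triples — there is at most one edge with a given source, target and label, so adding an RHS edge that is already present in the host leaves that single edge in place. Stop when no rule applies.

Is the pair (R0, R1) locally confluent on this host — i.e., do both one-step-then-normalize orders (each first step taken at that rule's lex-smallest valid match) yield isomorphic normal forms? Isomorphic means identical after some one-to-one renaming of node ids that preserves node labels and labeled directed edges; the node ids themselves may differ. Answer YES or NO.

Answer: YES

Rewrite trace:
branch R0-first: apply at {0↦3, 1↦0, 2↦4, 3↦2} → |E|=2, then 1 more step(s) → NF |V|=3 |E|=1 V={0:A, 1:B, 5:C} E=1-q->0
branch R1-first: apply at {0↦2, 1↦5, 2↦7} → |E|=2, then 1 more step(s) → NF |V|=3 |E|=1 V={0:A, 1:B, 6:C} E=1-q->0
graphs isomorphic (equal up to label-preserving node renaming)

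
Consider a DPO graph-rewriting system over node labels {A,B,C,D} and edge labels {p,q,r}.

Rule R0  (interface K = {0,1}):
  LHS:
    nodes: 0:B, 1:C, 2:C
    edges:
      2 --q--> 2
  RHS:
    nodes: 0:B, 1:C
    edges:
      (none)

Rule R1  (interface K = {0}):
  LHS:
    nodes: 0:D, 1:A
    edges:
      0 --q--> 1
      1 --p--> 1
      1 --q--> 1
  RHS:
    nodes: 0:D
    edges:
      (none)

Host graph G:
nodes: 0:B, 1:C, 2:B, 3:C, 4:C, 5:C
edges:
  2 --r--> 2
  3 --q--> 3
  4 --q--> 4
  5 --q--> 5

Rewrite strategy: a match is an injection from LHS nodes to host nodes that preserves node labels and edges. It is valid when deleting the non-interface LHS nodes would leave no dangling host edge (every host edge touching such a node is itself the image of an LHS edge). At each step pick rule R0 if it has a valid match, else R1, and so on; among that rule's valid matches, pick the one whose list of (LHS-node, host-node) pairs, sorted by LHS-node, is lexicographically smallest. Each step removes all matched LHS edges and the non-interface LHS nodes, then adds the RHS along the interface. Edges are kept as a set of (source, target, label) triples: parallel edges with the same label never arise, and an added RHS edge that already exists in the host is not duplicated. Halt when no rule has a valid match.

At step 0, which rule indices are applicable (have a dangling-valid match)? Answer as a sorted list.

Answer: [R0]

Derivation:
R0: 18 valid matches — {0↦0, 1↦1, 2↦3}, {0↦0, 1↦1, 2↦4}, {0↦0, 1↦1, 2↦5} (+15 more)
R1: no valid match — LHS pattern not found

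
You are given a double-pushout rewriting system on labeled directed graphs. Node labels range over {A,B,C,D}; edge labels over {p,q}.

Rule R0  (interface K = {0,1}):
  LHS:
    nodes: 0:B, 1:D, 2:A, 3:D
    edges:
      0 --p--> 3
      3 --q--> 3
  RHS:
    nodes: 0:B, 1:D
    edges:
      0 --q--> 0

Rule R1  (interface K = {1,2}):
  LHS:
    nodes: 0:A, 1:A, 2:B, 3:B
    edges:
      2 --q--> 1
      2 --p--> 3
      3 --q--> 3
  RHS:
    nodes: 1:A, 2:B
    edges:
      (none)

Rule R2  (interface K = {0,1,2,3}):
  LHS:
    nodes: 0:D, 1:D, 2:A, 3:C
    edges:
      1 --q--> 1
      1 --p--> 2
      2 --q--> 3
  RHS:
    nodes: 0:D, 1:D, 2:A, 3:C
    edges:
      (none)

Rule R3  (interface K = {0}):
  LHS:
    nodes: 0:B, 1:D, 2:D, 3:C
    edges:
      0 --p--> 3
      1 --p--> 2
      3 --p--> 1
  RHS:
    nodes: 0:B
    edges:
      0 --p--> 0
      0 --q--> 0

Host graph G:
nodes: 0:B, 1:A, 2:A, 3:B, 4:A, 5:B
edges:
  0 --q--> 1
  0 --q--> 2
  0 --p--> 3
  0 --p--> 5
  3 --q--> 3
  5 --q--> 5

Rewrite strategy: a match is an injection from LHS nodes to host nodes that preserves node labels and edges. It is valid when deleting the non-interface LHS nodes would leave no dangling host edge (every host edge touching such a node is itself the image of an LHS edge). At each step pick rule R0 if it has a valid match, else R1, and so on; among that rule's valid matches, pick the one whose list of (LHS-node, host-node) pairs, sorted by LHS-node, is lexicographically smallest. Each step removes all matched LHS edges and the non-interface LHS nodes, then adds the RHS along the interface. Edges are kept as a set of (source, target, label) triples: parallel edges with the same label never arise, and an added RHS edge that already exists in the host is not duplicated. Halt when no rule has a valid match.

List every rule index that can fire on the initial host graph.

Answer: [R1]

Derivation:
R0: no valid match — LHS pattern not found
R1: 4 valid matches — {0↦4, 1↦1, 2↦0, 3↦3}, {0↦4, 1↦1, 2↦0, 3↦5}, {0↦4, 1↦2, 2↦0, 3↦3} (+1 more)
R2: no valid match — LHS pattern not found
R3: no valid match — LHS pattern not found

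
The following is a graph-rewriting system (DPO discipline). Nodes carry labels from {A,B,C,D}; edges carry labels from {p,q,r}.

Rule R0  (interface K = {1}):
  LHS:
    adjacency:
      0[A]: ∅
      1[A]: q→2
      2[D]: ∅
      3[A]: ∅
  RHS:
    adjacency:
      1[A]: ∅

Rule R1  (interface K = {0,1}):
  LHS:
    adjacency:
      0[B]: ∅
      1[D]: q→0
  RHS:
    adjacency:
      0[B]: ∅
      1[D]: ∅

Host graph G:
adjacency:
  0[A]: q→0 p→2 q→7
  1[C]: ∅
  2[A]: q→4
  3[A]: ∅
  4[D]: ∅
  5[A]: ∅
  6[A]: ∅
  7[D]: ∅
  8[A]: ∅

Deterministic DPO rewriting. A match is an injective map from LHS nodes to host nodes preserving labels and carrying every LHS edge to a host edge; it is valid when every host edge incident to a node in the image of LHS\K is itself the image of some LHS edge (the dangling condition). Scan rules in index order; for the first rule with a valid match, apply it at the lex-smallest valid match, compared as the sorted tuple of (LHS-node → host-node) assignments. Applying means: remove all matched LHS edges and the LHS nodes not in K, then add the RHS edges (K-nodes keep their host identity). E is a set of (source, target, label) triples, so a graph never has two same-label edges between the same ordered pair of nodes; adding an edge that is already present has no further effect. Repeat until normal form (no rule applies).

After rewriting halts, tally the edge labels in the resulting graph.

start.  V:9 E:4  edges: 0-q->0 0-p->2 0-q->7 2-q->4
1. fire R0 via {0↦3, 1↦0, 2↦7, 3↦5}  →  V:6 E:3  edges: 0-q->0 0-p->2 2-q->4
2. fire R0 via {0↦6, 1↦2, 2↦4, 3↦8}  →  V:3 E:2  edges: 0-q->0 0-p->2
final graph: no rule applies after step 2
NF edges: [(0, 0, 'q'), (0, 2, 'p')]

Answer: p:1 q:1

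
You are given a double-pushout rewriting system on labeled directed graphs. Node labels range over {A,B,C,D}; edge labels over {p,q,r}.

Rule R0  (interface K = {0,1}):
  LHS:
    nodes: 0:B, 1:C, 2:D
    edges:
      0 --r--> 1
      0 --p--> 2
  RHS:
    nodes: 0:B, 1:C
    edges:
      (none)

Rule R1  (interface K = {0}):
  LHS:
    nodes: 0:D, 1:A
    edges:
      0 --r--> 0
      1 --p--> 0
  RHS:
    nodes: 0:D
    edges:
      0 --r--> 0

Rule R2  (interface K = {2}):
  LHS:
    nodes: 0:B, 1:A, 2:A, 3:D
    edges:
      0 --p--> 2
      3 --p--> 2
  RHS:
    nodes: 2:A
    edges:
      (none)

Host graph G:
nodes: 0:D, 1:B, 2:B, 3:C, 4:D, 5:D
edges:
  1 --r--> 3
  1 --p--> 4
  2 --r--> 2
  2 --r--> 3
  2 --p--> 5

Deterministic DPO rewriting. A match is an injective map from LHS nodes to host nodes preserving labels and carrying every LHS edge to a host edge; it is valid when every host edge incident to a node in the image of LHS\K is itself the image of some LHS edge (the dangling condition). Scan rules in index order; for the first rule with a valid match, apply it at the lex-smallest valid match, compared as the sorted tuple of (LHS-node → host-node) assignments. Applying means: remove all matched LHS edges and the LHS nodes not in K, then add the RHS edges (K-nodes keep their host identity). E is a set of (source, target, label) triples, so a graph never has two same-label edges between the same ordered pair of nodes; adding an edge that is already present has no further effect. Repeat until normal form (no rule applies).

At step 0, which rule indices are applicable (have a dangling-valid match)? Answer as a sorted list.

Answer: [R0]

Rewrite trace:
R0: 2 valid matches — {0↦1, 1↦3, 2↦4}, {0↦2, 1↦3, 2↦5}
R1: no valid match — LHS pattern not found
R2: no valid match — LHS pattern not found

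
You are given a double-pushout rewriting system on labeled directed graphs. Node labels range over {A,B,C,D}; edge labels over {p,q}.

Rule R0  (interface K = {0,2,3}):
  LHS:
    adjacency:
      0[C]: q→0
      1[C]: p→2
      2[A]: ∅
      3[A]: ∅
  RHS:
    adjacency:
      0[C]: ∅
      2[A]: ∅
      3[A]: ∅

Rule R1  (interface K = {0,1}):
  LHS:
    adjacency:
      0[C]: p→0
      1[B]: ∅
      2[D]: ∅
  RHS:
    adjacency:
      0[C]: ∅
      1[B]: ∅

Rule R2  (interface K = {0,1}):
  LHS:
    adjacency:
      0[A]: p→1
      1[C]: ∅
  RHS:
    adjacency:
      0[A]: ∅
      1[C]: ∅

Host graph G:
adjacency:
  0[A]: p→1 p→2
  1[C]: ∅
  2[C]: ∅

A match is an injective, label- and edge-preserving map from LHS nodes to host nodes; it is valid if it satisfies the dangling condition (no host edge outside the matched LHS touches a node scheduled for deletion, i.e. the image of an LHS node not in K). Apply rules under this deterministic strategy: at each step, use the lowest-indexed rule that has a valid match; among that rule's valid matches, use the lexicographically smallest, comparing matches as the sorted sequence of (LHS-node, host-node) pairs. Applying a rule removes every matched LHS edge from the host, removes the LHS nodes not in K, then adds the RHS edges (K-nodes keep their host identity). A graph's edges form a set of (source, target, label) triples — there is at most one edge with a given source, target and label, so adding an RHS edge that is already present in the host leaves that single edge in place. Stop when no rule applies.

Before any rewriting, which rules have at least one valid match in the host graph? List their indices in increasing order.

R0: no valid match — LHS pattern not found
R1: no valid match — LHS pattern not found
R2: 2 valid matches — {0↦0, 1↦1}, {0↦0, 1↦2}

Answer: [R2]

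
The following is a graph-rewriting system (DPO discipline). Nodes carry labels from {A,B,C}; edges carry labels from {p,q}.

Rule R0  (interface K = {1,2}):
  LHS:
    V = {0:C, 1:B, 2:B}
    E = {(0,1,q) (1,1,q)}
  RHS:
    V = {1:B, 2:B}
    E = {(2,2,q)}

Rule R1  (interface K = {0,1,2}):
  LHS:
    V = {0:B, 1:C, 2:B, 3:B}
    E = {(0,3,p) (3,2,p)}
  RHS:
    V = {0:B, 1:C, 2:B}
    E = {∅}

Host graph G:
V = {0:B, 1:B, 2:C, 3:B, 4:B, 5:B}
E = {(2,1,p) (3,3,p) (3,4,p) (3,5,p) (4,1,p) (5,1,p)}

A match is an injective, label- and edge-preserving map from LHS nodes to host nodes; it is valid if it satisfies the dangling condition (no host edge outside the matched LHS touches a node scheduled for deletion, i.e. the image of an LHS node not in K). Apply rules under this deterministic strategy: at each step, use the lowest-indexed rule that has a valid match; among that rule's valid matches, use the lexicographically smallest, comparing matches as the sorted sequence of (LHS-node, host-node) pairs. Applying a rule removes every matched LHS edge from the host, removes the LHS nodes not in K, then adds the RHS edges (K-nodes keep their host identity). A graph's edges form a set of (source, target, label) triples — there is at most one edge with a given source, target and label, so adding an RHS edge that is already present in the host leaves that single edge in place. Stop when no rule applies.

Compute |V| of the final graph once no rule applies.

initial: |V|=6 |E|=6  E = 2-p->1 3-p->3 3-p->4 3-p->5 4-p->1 5-p->1
step 1: apply R1 at {0↦3, 1↦2, 2↦1, 3↦4}  → |V|=5 |E|=4  E = 2-p->1 3-p->3 3-p->5 5-p->1
step 2: apply R1 at {0↦3, 1↦2, 2↦1, 3↦5}  → |V|=4 |E|=2  E = 2-p->1 3-p->3
normal form: no rule applies after step 2
NF nodes: {0:B, 1:B, 2:C, 3:B}

Answer: 4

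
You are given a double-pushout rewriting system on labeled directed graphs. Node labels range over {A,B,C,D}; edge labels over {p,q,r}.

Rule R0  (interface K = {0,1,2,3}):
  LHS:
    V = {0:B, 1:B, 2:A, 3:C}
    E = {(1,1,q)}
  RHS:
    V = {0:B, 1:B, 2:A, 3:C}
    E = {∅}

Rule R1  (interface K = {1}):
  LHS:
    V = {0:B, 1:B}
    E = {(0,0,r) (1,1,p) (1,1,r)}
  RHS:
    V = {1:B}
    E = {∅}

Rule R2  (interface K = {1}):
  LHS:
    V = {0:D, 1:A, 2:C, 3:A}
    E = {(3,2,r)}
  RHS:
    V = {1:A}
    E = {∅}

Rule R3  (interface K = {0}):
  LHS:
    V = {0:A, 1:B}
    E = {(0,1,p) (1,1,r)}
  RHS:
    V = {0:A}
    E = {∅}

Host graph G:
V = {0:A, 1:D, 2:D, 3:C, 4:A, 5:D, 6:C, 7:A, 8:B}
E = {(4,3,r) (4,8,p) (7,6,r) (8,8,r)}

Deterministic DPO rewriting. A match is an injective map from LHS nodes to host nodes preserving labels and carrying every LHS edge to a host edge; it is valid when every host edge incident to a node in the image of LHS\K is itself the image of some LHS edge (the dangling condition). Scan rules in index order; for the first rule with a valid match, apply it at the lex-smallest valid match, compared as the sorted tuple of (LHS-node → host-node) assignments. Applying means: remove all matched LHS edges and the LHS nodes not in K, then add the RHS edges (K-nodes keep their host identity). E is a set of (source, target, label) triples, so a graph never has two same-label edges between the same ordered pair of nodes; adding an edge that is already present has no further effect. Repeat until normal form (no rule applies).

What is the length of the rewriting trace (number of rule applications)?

[0] host  ⇒  9 nodes, 4 edges  {4-r->3 4-p->8 7-r->6 8-r->8}
[1] R2 @ {0↦1, 1↦0, 2↦6, 3↦7}  ⇒  6 nodes, 3 edges  {4-r->3 4-p->8 8-r->8}
[2] R3 @ {0↦4, 1↦8}  ⇒  5 nodes, 1 edges  {4-r->3}
[3] R2 @ {0↦2, 1↦0, 2↦3, 3↦4}  ⇒  2 nodes, 0 edges  {∅}
normal form: no rule applies after step 3

Answer: 3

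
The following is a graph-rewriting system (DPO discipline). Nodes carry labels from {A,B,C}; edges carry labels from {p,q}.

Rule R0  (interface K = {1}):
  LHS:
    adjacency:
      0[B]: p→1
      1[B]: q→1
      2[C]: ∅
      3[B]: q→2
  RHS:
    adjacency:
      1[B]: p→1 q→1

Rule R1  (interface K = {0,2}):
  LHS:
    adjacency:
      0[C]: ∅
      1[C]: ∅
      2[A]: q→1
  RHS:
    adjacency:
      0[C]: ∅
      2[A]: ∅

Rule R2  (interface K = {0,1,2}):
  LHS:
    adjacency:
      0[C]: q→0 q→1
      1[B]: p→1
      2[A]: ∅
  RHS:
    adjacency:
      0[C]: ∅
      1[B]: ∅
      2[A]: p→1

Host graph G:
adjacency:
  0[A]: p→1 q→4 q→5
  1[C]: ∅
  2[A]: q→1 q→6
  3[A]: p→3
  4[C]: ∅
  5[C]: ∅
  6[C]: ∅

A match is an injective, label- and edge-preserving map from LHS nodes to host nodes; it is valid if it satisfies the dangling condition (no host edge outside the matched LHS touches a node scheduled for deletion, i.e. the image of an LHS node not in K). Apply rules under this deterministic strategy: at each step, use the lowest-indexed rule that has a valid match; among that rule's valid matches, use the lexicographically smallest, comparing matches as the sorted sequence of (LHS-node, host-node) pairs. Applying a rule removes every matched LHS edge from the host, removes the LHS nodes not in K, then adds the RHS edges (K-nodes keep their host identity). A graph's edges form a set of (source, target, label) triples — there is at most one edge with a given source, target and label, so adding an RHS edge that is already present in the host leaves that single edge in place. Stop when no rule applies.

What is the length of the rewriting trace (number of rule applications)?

Answer: 3

Rewrite trace:
initial: |V|=7 |E|=6  E = 0-p->1 0-q->4 0-q->5 2-q->1 2-q->6 3-p->3
step 1: apply R1 at {0↦1, 1↦4, 2↦0}  → |V|=6 |E|=5  E = 0-p->1 0-q->5 2-q->1 2-q->6 3-p->3
step 2: apply R1 at {0↦1, 1↦5, 2↦0}  → |V|=5 |E|=4  E = 0-p->1 2-q->1 2-q->6 3-p->3
step 3: apply R1 at {0↦1, 1↦6, 2↦2}  → |V|=4 |E|=3  E = 0-p->1 2-q->1 3-p->3
halt: no rule applies after step 3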